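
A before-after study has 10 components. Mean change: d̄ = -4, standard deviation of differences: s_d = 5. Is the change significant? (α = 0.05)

t = d̄/(s_d/√n) = -4/(5/√10) = -2.53. df = 9, critical t = ±2.262. Reject H₀.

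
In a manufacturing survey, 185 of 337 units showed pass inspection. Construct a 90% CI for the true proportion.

p̂ = 0.549. CI = p̂ ± z*√(p̂(1-p̂)/n) = (0.504, 0.594)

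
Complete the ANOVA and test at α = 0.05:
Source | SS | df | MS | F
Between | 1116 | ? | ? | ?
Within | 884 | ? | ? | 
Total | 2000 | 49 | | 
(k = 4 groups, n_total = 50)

df_between = 3, df_within = 46. MS_between = 372.0, MS_within = 19.22. F = 19.357, F_crit ≈ 2.807. Reject H₀.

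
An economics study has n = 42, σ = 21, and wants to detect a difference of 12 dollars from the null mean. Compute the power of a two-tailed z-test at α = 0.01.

SE = σ/√n = 21/√42 = 3.24. Non-centrality λ = d/SE = 12/3.24 = 3.703. Power ≈ Φ(λ - z_{α/2}) = Φ(3.703 - 2.576) = Φ(1.127) = 0.87.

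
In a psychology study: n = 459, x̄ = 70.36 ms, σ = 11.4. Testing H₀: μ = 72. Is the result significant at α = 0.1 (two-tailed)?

z = (70.36 - 72)/(11.4/√459) = -3.082. Since |z| > 1.645, significant at α = 0.1.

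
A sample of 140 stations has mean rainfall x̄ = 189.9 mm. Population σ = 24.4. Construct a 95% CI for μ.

CI = x̄ ± z*(σ/√n) = 189.9 ± 1.96(24.4/√140) = 189.9 ± 4.04 = (185.86, 193.94)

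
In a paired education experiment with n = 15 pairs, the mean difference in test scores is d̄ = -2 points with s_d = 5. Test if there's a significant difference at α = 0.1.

t = d̄/(s_d/√n) = -2/(5/√15) = -1.549. df = 14, critical t = ±1.761. Fail to reject H₀.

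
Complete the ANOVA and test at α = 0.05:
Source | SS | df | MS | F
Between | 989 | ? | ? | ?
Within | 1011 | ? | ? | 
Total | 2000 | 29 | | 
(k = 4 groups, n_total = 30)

df_between = 3, df_within = 26. MS_between = 329.67, MS_within = 38.88. F = 8.478, F_crit ≈ 2.975. Reject H₀.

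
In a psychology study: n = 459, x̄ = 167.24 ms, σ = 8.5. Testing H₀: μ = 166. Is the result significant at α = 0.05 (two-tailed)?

z = (167.24 - 166)/(8.5/√459) = 3.125. Since |z| > 1.96, significant at α = 0.05.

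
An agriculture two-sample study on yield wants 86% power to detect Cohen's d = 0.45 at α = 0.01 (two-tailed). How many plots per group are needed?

z_{α/2} = 2.576, z_β = Φ⁻¹(0.86) = 1.08. For small effect (d = 0.45): n per group = 2(z_{α/2} + z_β)²/d² = 2(2.576 + 1.08)²/0.45² = 132.01 → 133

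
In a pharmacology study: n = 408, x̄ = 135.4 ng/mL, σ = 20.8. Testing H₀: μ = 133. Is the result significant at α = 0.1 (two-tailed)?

z = (135.4 - 133)/(20.8/√408) = 2.331. Since |z| > 1.645, significant at α = 0.1.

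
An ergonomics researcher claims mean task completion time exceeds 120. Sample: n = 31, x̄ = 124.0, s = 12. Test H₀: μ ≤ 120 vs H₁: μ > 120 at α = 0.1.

t = (124.0 - 120)/(12/√31) = 1.856, df = 30. Critical t = 1.31. Reject H₀.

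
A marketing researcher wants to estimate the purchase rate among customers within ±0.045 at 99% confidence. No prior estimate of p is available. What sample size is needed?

Conservative approach: use p = 0.5 (maximizes p(1-p) = 0.25). n = z²(0.25)/E² = 2.576²×0.25/0.045² = 819.2 → n = 820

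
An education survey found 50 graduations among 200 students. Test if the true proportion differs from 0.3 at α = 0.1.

p̂ = 0.25, p₀ = 0.3. z = (p̂ - p₀)/√(p₀(1-p₀)/n) = -1.543. Critical: ±1.645. Fail to reject H₀.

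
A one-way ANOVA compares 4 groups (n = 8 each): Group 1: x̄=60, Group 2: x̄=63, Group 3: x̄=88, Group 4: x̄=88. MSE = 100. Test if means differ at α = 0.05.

Grand mean = 74.75. SS_between = 5654.0, MS_between = 1884.67. F = 18.847, F_crit ≈ 2.947. Reject H₀.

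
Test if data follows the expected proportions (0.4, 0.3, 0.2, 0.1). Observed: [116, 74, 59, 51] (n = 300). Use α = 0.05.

Expected: [120.0, 90.0, 60.0, 30.0]. χ² = 17.694. df = 3, critical = 7.815. Reject H₀.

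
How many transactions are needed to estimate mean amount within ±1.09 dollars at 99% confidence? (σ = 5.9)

n = (z*σ/E)² = (2.576×5.9/1.09)² = 194.4 → n = 195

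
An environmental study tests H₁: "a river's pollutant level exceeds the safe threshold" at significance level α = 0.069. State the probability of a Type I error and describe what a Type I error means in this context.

P(Type I error) = α = 0.069. A Type I error is rejecting H₀ when H₀ is actually true (false positive) — here, concluding that a river's pollutant level exceeds the safe threshold when in fact this is not the case. Consequence: shutting down a compliant factory unnecessarily.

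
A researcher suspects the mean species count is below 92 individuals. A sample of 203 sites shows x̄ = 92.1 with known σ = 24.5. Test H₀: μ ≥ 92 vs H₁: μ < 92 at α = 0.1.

z = 0.058. Critical value: -1.28. Fail to reject H₀.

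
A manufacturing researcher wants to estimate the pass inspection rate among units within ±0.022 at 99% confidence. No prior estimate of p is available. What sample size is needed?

Conservative approach: use p = 0.5 (maximizes p(1-p) = 0.25). n = z²(0.25)/E² = 2.576²×0.25/0.022² = 3427.6 → n = 3428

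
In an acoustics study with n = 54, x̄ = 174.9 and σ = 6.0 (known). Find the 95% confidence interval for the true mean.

CI = x̄ ± z*(σ/√n) = 174.9 ± 1.96(6.0/√54) = 174.9 ± 1.6 = (173.3, 176.5)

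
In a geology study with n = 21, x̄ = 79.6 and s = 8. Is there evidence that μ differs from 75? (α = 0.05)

t = (x̄ - μ₀)/(s/√n) = (79.6 - 75)/(8/√21) = 2.635. df = 20, critical t = ±2.086. Reject H₀.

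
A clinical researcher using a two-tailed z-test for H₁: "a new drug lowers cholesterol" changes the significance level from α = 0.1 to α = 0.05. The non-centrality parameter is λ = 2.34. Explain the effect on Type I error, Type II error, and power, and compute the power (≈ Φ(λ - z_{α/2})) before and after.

Decreasing α from 0.1 to 0.05:
• Type I error rate decreases (α is the Type I rate by definition).
• Critical value moves from z_{α/2} = 1.645 to 1.96, so power = Φ(λ - z_{α/2}) goes from Φ(2.34 - 1.645) = 0.756 to Φ(2.34 - 1.96) = 0.648.
• Type II error rate β = 1 - power therefore increases (0.244 → 0.352).
Appropriate when false positives are costly — here, approving an ineffective drug — patients take a useless medication and may skip effective alternatives.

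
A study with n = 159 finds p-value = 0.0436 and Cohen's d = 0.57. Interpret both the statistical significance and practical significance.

Statistically significant (p = 0.0436 < 0.05). Cohen's d = 0.57 indicates a medium effect size. Both statistical and practical significance should be considered.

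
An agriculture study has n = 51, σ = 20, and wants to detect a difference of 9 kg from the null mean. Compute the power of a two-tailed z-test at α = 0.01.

SE = σ/√n = 20/√51 = 2.801. Non-centrality λ = d/SE = 9/2.801 = 3.214. Power ≈ Φ(λ - z_{α/2}) = Φ(3.214 - 2.576) = Φ(0.638) = 0.738.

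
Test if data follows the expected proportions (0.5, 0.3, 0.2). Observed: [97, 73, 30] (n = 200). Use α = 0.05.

Expected: [100.0, 60.0, 40.0]. χ² = 5.407. df = 2, critical = 5.991. Fail to reject H₀.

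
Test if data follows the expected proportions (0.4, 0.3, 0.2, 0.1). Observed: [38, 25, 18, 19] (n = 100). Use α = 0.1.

Expected: [40.0, 30.0, 20.0, 10.0]. χ² = 9.233. df = 3, critical = 6.251. Reject H₀.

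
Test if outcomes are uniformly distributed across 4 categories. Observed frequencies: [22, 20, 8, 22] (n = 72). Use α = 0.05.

Expected = 18 each. χ² = Σ(O-E)²/E = 7.556. df = 3, critical value = 7.815. Fail to reject H₀.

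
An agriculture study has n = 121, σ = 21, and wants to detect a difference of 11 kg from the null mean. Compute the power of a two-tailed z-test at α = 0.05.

SE = σ/√n = 21/√121 = 1.909. Non-centrality λ = d/SE = 11/1.909 = 5.762. Power ≈ Φ(λ - z_{α/2}) = Φ(5.762 - 1.96) = Φ(3.802) = 1.0.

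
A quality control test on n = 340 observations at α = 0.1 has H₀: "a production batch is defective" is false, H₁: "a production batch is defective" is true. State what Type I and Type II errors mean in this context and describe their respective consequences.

Type I (false positive): concluding that a production batch is defective when it is not — scrapping a good batch — wasted material and cost for no reason. Type II (false negative): failing to conclude that a production batch is defective when it is — shipping a defective batch — faulty products reach customers. Which is costlier depends on domain priorities and is a judgement call rather than a statistical fact.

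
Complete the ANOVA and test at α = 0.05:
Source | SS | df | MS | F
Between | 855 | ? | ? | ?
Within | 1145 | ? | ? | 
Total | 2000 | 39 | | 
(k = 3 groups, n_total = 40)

df_between = 2, df_within = 37. MS_between = 427.5, MS_within = 30.95. F = 13.814, F_crit ≈ 3.252. Reject H₀.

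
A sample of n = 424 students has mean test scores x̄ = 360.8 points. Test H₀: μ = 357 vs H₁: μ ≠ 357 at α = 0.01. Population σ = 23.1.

z = (x̄ - μ₀)/(σ/√n) = (360.8 - 357)/(23.1/√424) = 3.387. Critical value: ±2.576. Since |3.387| > 2.576, Reject H₀.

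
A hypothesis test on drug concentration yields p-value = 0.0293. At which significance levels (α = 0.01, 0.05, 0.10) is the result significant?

p = 0.0293. Significant at: α = 0.05, 0.1.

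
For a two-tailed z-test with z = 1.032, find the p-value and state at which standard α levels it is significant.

p = 2·P(Z > |1.032|) = 2·(1 - Φ(1.032)) ≈ 0.3021. Not significant at any standard level.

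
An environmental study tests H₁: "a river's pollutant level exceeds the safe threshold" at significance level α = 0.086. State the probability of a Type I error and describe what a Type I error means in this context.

P(Type I error) = α = 0.086. A Type I error is rejecting H₀ when H₀ is actually true (false positive) — here, concluding that a river's pollutant level exceeds the safe threshold when in fact this is not the case. Consequence: shutting down a compliant factory unnecessarily.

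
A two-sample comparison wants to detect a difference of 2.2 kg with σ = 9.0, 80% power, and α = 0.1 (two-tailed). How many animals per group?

n per group = 2(z_α/2 + z_β)²σ²/d² = 2×(1.645 + 0.84)²×9.0²/2.2² = 206.7 → n = 207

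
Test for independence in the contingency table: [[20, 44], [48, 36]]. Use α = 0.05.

χ² = 9.806. df = 1, critical = 3.841. Reject H₀. Variables are dependent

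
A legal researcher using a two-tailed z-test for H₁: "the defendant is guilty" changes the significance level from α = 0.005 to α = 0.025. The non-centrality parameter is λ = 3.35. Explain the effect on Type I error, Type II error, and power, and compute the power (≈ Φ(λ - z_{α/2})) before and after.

Increasing α from 0.005 to 0.025:
• Type I error rate increases (α is the Type I rate by definition).
• Critical value moves from z_{α/2} = 2.807 to 2.241, so power = Φ(λ - z_{α/2}) goes from Φ(3.35 - 2.807) = 0.706 to Φ(3.35 - 2.241) = 0.866.
• Type II error rate β = 1 - power therefore decreases (0.294 → 0.134).
Appropriate when false negatives are costly — here, acquitting a guilty person.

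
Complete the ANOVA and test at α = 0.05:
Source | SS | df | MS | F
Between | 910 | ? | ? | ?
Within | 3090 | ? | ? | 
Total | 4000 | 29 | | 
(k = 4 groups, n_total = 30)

df_between = 3, df_within = 26. MS_between = 303.33, MS_within = 118.85. F = 2.552, F_crit ≈ 2.975. Fail to reject H₀.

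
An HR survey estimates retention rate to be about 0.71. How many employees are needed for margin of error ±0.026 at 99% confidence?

n = z²p(1-p)/E² = 2.576²×0.71×0.29/0.026² = 2021.2 → n = 2022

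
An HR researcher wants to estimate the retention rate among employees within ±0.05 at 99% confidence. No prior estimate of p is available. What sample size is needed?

Conservative approach: use p = 0.5 (maximizes p(1-p) = 0.25). n = z²(0.25)/E² = 2.576²×0.25/0.05² = 663.6 → n = 664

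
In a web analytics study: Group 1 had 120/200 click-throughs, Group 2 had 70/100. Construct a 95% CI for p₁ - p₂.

p̂₁ = 0.6, p̂₂ = 0.7. Difference = -0.1. CI = (-0.213, 0.013)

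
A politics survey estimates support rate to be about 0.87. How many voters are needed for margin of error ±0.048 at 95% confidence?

n = z²p(1-p)/E² = 1.96²×0.87×0.13/0.048² = 188.6 → n = 189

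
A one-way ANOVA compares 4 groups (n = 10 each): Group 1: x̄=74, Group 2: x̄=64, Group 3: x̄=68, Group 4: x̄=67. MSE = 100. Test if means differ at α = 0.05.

Grand mean = 68.25. SS_between = 527.5, MS_between = 175.83. F = 1.758, F_crit ≈ 2.866. Fail to reject H₀.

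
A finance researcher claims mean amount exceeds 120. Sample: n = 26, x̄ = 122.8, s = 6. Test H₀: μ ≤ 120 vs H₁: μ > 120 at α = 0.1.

t = (122.8 - 120)/(6/√26) = 2.38, df = 25. Critical t = 1.316. Reject H₀.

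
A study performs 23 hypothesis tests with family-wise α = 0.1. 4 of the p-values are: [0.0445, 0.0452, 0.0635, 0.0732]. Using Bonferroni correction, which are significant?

Bonferroni α = 0.1/23 = 0.00435. None of the given p-values are significant.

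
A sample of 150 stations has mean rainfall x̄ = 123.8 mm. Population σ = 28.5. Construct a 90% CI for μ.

CI = x̄ ± z*(σ/√n) = 123.8 ± 1.645(28.5/√150) = 123.8 ± 3.83 = (119.97, 127.63)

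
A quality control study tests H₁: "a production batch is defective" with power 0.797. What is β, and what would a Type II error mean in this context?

β = 1 - power = 1 - 0.797 = 0.203. A Type II error is failing to reject H₀ when H₀ is false (false negative) — here, failing to conclude that a production batch is defective when in fact it is true. Consequence: shipping a defective batch — faulty products reach customers.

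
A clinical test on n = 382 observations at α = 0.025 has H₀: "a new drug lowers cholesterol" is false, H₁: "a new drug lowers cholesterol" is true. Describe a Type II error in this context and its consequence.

Type II error: failing to reject H₀ when it is false — concluding that a new drug lowers cholesterol is not supported when in fact it is. Consequence: shelving an effective drug — patients miss out on a treatment that would have helped.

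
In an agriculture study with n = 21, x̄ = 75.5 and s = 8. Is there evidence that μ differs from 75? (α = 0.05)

t = (x̄ - μ₀)/(s/√n) = (75.5 - 75)/(8/√21) = 0.286. df = 20, critical t = ±2.086. Fail to reject H₀.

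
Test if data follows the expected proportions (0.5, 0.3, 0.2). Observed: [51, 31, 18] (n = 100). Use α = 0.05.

Expected: [50.0, 30.0, 20.0]. χ² = 0.253. df = 2, critical = 5.991. Fail to reject H₀.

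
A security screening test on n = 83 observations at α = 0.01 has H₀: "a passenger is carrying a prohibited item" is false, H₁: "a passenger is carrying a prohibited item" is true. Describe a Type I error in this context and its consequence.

Type I error: rejecting H₀ when it is true — concluding that a passenger is carrying a prohibited item when in fact it is not. Consequence: detaining an innocent passenger — delay and inconvenience.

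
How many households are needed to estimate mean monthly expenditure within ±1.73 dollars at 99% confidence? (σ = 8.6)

n = (z*σ/E)² = (2.576×8.6/1.73)² = 164.0 → n = 164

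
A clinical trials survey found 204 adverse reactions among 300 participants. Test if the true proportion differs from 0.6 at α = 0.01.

p̂ = 0.68, p₀ = 0.6. z = (p̂ - p₀)/√(p₀(1-p₀)/n) = 2.828. Critical: ±2.576. Reject H₀.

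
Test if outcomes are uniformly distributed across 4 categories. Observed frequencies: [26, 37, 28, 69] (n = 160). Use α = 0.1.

Expected = 40 each. χ² = Σ(O-E)²/E = 29.75. df = 3, critical value = 6.251. Reject H₀.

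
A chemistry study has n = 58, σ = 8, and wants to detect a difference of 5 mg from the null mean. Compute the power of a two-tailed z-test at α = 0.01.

SE = σ/√n = 8/√58 = 1.05. Non-centrality λ = d/SE = 5/1.05 = 4.76. Power ≈ Φ(λ - z_{α/2}) = Φ(4.76 - 2.576) = Φ(2.184) = 0.986.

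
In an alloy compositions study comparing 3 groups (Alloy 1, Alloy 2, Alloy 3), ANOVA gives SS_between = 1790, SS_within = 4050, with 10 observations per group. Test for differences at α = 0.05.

df_between = 2, df_within = 27. F = MS_between/MS_within = 895.0/150.0 = 5.967. F_crit ≈ 3.354. Reject H₀. At least one mean differs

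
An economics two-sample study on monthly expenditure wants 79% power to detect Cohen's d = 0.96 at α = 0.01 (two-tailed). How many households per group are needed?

z_{α/2} = 2.576, z_β = Φ⁻¹(0.79) = 0.806. For large effect (d = 0.96): n per group = 2(z_{α/2} + z_β)²/d² = 2(2.576 + 0.806)²/0.96² = 24.8 → 25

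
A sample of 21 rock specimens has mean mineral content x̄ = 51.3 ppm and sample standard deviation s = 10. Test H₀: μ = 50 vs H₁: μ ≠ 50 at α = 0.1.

t = (x̄ - μ₀)/(s/√n) = (51.3 - 50)/(10/√21) = 0.596. df = 20, critical t = ±1.725. Fail to reject H₀.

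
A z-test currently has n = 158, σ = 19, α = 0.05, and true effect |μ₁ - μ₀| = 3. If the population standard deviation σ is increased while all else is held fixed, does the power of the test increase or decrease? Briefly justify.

Power decreases: a larger σ inflates the standard error σ/√n, pulling the sampling distribution under H₁ back toward the critical value.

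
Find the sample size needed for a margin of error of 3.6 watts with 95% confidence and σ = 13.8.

n = (z*σ/E)² = (1.96×13.8/3.6)² = 56.5 → n = 57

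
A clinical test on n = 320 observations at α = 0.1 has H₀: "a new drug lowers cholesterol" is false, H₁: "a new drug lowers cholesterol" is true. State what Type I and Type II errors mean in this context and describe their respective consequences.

Type I (false positive): concluding that a new drug lowers cholesterol when it is not — approving an ineffective drug — patients take a useless medication and may skip effective alternatives. Type II (false negative): failing to conclude that a new drug lowers cholesterol when it is — shelving an effective drug — patients miss out on a treatment that would have helped. Which is costlier depends on domain priorities and is a judgement call rather than a statistical fact.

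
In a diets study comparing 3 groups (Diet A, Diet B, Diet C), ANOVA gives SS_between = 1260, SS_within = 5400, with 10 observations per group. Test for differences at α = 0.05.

df_between = 2, df_within = 27. F = MS_between/MS_within = 630.0/200.0 = 3.15. F_crit ≈ 3.354. Fail to reject H₀.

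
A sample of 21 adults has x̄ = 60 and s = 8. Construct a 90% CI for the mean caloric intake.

CI = x̄ ± t*(s/√n) = 60 ± 1.725(8/√21) = (56.99, 63.01)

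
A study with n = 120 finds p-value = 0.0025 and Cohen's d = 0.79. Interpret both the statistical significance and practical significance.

Statistically significant (p = 0.0025 < 0.05). Cohen's d = 0.79 indicates a medium effect size. Both statistical and practical significance should be considered.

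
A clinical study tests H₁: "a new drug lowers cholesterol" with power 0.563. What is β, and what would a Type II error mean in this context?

β = 1 - power = 1 - 0.563 = 0.437. A Type II error is failing to reject H₀ when H₀ is false (false negative) — here, failing to conclude that a new drug lowers cholesterol when in fact it is true. Consequence: shelving an effective drug — patients miss out on a treatment that would have helped.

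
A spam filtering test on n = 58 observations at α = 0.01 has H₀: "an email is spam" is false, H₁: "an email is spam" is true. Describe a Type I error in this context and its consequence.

Type I error: rejecting H₀ when it is true — concluding that an email is spam when in fact it is not. Consequence: a legitimate email is sent to the spam folder and the user misses it.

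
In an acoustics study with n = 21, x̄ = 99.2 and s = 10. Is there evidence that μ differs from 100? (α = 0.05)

t = (x̄ - μ₀)/(s/√n) = (99.2 - 100)/(10/√21) = -0.367. df = 20, critical t = ±2.086. Fail to reject H₀.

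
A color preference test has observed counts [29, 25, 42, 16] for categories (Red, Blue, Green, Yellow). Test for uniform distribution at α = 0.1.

Expected = 28 each. χ² = Σ(O-E)²/E = 12.5. df = 3, critical value = 6.251. Reject H₀.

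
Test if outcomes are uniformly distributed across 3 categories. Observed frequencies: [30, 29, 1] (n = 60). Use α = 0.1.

Expected = 20 each. χ² = Σ(O-E)²/E = 27.1. df = 2, critical value = 4.605. Reject H₀.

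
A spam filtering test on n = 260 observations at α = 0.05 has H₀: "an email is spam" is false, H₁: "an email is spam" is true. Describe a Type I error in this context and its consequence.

Type I error: rejecting H₀ when it is true — concluding that an email is spam when in fact it is not. Consequence: a legitimate email is sent to the spam folder and the user misses it.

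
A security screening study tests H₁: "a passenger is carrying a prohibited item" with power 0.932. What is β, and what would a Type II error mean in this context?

β = 1 - power = 1 - 0.932 = 0.068. A Type II error is failing to reject H₀ when H₀ is false (false negative) — here, failing to conclude that a passenger is carrying a prohibited item when in fact it is true. Consequence: letting a prohibited item through — security breach.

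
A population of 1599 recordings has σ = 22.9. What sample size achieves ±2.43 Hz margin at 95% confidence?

Without FPC: n₀ = (1.96×22.9/2.43)² = 341.17. With FPC: n = n₀N/(n₀+N-1) = 281.3 → n = 282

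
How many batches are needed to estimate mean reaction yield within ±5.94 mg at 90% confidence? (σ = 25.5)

n = (z*σ/E)² = (1.645×25.5/5.94)² = 49.9 → n = 50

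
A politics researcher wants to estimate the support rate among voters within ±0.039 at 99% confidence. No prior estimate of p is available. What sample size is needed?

Conservative approach: use p = 0.5 (maximizes p(1-p) = 0.25). n = z²(0.25)/E² = 2.576²×0.25/0.039² = 1090.7 → n = 1091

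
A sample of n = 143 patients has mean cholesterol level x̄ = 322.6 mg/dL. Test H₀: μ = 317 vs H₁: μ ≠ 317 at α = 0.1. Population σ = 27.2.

z = (x̄ - μ₀)/(σ/√n) = (322.6 - 317)/(27.2/√143) = 2.462. Critical value: ±1.645. Since |2.462| > 1.645, Reject H₀.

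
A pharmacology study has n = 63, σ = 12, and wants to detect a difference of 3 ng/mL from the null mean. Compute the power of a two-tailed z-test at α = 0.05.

SE = σ/√n = 12/√63 = 1.512. Non-centrality λ = d/SE = 3/1.512 = 1.984. Power ≈ Φ(λ - z_{α/2}) = Φ(1.984 - 1.96) = Φ(0.024) = 0.51.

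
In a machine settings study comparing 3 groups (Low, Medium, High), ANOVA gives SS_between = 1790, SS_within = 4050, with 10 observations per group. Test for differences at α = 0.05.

df_between = 2, df_within = 27. F = MS_between/MS_within = 895.0/150.0 = 5.967. F_crit ≈ 3.354. Reject H₀. At least one mean differs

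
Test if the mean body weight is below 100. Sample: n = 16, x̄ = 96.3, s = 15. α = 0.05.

t = (96.3 - 100)/(15/√16) = -0.987, df = 15. Critical t = -1.753. Fail to reject H₀.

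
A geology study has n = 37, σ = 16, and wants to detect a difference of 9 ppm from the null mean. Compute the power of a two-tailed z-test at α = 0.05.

SE = σ/√n = 16/√37 = 2.63. Non-centrality λ = d/SE = 9/2.63 = 3.422. Power ≈ Φ(λ - z_{α/2}) = Φ(3.422 - 1.96) = Φ(1.462) = 0.928.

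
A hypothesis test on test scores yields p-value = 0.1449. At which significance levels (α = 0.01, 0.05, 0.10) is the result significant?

p = 0.1449. Not significant at any of the given levels.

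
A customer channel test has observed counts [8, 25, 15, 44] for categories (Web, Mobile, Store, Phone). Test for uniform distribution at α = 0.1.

Expected = 23 each. χ² = Σ(O-E)²/E = 31.913. df = 3, critical value = 6.251. Reject H₀.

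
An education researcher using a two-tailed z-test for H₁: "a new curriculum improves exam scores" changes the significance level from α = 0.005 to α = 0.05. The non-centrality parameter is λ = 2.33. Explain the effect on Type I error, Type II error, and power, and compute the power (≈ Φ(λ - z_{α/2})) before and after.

Increasing α from 0.005 to 0.05:
• Type I error rate increases (α is the Type I rate by definition).
• Critical value moves from z_{α/2} = 2.807 to 1.96, so power = Φ(λ - z_{α/2}) goes from Φ(2.33 - 2.807) = 0.317 to Φ(2.33 - 1.96) = 0.644.
• Type II error rate β = 1 - power therefore decreases (0.683 → 0.356).
Appropriate when false negatives are costly — here, keeping the old curriculum when the new one would have helped students.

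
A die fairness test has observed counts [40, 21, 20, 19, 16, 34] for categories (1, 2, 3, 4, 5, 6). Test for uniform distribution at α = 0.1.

Expected = 25 each. χ² = Σ(O-E)²/E = 18.56. df = 5, critical value = 9.236. Reject H₀.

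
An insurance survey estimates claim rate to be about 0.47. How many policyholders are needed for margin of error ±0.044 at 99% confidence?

n = z²p(1-p)/E² = 2.576²×0.47×0.53/0.044² = 853.8 → n = 854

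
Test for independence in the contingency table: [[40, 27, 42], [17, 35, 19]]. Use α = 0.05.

χ² = 11.474. df = 2, critical = 5.991. Reject H₀. Variables are dependent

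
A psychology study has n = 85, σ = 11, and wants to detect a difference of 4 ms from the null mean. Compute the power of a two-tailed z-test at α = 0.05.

SE = σ/√n = 11/√85 = 1.193. Non-centrality λ = d/SE = 4/1.193 = 3.353. Power ≈ Φ(λ - z_{α/2}) = Φ(3.353 - 1.96) = Φ(1.393) = 0.918.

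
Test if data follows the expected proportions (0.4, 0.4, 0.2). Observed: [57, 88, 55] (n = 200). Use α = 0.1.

Expected: [80.0, 80.0, 40.0]. χ² = 13.037. df = 2, critical = 4.605. Reject H₀.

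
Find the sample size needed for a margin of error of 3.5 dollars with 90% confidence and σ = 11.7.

n = (z*σ/E)² = (1.645×11.7/3.5)² = 30.2 → n = 31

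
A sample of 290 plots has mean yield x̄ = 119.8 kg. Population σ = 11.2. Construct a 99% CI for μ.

CI = x̄ ± z*(σ/√n) = 119.8 ± 2.576(11.2/√290) = 119.8 ± 1.69 = (118.11, 121.49)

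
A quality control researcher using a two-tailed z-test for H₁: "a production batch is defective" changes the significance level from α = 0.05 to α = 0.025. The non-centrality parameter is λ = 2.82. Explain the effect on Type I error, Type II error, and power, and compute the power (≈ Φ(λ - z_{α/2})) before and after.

Decreasing α from 0.05 to 0.025:
• Type I error rate decreases (α is the Type I rate by definition).
• Critical value moves from z_{α/2} = 1.96 to 2.241, so power = Φ(λ - z_{α/2}) goes from Φ(2.82 - 1.96) = 0.805 to Φ(2.82 - 2.241) = 0.719.
• Type II error rate β = 1 - power therefore increases (0.195 → 0.281).
Appropriate when false positives are costly — here, scrapping a good batch — wasted material and cost for no reason.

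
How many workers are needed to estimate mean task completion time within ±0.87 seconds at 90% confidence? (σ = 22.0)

n = (z*σ/E)² = (1.645×22.0/0.87)² = 1730.4 → n = 1731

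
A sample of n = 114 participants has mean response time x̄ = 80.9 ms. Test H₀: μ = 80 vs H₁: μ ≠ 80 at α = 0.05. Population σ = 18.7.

z = (x̄ - μ₀)/(σ/√n) = (80.9 - 80)/(18.7/√114) = 0.514. Critical value: ±1.96. Since |0.514| ≤ 1.96, Fail to reject H₀.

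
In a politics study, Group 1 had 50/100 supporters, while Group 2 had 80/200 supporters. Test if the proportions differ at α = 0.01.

p̂₁ = 0.5, p̂₂ = 0.4, pooled p̂ = 0.433. z = 1.648. Critical: ±2.576. Fail to reject H₀.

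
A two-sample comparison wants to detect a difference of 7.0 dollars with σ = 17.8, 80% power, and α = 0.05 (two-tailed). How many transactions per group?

n per group = 2(z_α/2 + z_β)²σ²/d² = 2×(1.96 + 0.84)²×17.8²/7.0² = 101.4 → n = 102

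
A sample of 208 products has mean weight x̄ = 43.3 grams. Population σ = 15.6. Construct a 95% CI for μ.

CI = x̄ ± z*(σ/√n) = 43.3 ± 1.96(15.6/√208) = 43.3 ± 2.12 = (41.18, 45.42)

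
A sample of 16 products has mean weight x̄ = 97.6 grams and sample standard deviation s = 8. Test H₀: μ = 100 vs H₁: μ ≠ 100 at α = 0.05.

t = (x̄ - μ₀)/(s/√n) = (97.6 - 100)/(8/√16) = -1.2. df = 15, critical t = ±2.131. Fail to reject H₀.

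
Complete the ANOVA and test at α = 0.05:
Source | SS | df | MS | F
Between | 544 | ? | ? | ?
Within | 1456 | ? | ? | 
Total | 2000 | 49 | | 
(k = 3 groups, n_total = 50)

df_between = 2, df_within = 47. MS_between = 272.0, MS_within = 30.98. F = 8.78, F_crit ≈ 3.195. Reject H₀.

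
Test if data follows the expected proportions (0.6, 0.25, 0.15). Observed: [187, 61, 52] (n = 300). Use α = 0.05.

Expected: [180.0, 75.0, 45.0]. χ² = 3.974. df = 2, critical = 5.991. Fail to reject H₀.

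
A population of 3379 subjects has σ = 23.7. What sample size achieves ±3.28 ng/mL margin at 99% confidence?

Without FPC: n₀ = (2.576×23.7/3.28)² = 346.45. With FPC: n = n₀N/(n₀+N-1) = 314.3 → n = 315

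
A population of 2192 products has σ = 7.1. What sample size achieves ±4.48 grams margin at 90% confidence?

Without FPC: n₀ = (1.645×7.1/4.48)² = 6.797. With FPC: n = n₀N/(n₀+N-1) = 6.8 → n = 7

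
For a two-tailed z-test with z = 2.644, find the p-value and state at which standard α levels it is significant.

p = 2·P(Z > |2.644|) = 2·(1 - Φ(2.644)) ≈ 0.0082. Significant at α = 0.1; Significant at α = 0.05; Significant at α = 0.01.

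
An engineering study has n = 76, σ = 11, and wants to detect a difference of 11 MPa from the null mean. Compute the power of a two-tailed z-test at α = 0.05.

SE = σ/√n = 11/√76 = 1.262. Non-centrality λ = d/SE = 11/1.262 = 8.718. Power ≈ Φ(λ - z_{α/2}) = Φ(8.718 - 1.96) = Φ(6.758) = 1.0.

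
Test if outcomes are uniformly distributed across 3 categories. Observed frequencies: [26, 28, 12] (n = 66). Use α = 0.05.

Expected = 22 each. χ² = Σ(O-E)²/E = 6.909. df = 2, critical value = 5.991. Reject H₀.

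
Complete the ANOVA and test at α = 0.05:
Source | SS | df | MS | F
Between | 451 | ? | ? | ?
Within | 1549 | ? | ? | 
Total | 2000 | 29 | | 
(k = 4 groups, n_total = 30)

df_between = 3, df_within = 26. MS_between = 150.33, MS_within = 59.58. F = 2.523, F_crit ≈ 2.975. Fail to reject H₀.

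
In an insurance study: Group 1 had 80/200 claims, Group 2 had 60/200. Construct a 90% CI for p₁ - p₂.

p̂₁ = 0.4, p̂₂ = 0.3. Difference = 0.1. CI = (0.022, 0.178)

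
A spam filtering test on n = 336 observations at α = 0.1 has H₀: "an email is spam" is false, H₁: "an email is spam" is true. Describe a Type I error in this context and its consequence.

Type I error: rejecting H₀ when it is true — concluding that an email is spam when in fact it is not. Consequence: a legitimate email is sent to the spam folder and the user misses it.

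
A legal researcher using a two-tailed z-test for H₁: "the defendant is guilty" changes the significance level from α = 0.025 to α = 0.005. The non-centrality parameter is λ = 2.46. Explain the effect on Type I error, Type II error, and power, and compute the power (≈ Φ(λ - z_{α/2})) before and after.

Decreasing α from 0.025 to 0.005:
• Type I error rate decreases (α is the Type I rate by definition).
• Critical value moves from z_{α/2} = 2.241 to 2.807, so power = Φ(λ - z_{α/2}) goes from Φ(2.46 - 2.241) = 0.587 to Φ(2.46 - 2.807) = 0.364.
• Type II error rate β = 1 - power therefore increases (0.413 → 0.636).
Appropriate when false positives are costly — here, convicting an innocent person.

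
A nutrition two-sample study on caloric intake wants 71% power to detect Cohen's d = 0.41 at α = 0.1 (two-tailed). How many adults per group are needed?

z_{α/2} = 1.645, z_β = Φ⁻¹(0.71) = 0.553. For small effect (d = 0.41): n per group = 2(z_{α/2} + z_β)²/d² = 2(1.645 + 0.553)²/0.41² = 57.5 → 58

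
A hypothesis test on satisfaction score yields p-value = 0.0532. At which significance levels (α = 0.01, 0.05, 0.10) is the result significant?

p = 0.0532. Significant at: α = 0.1.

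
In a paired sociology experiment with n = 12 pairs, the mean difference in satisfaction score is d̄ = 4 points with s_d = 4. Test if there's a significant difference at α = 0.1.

t = d̄/(s_d/√n) = 4/(4/√12) = 3.464. df = 11, critical t = ±1.796. Reject H₀.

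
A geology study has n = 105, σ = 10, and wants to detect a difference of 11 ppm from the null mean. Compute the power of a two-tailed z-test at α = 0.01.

SE = σ/√n = 10/√105 = 0.976. Non-centrality λ = d/SE = 11/0.976 = 11.272. Power ≈ Φ(λ - z_{α/2}) = Φ(11.272 - 2.576) = Φ(8.696) = 1.0.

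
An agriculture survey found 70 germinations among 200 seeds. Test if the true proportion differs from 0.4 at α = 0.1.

p̂ = 0.35, p₀ = 0.4. z = (p̂ - p₀)/√(p₀(1-p₀)/n) = -1.443. Critical: ±1.645. Fail to reject H₀.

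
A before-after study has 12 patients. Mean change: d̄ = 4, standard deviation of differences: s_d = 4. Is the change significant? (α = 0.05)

t = d̄/(s_d/√n) = 4/(4/√12) = 3.464. df = 11, critical t = ±2.201. Reject H₀.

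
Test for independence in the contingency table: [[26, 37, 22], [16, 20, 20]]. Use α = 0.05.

χ² = 1.652. df = 2, critical = 5.991. Fail to reject H₀. No evidence of dependence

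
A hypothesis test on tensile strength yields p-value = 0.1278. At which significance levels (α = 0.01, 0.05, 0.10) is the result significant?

p = 0.1278. Not significant at any of the given levels.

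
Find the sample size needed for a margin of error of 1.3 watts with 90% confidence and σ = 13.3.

n = (z*σ/E)² = (1.645×13.3/1.3)² = 283.2 → n = 284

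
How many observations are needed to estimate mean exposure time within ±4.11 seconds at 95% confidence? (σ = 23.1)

n = (z*σ/E)² = (1.96×23.1/4.11)² = 121.4 → n = 122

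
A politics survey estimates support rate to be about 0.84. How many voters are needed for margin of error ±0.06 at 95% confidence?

n = z²p(1-p)/E² = 1.96²×0.84×0.16/0.06² = 143.4 → n = 144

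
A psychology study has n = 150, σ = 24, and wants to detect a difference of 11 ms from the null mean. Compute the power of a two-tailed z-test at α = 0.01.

SE = σ/√n = 24/√150 = 1.96. Non-centrality λ = d/SE = 11/1.96 = 5.613. Power ≈ Φ(λ - z_{α/2}) = Φ(5.613 - 2.576) = Φ(3.037) = 0.999.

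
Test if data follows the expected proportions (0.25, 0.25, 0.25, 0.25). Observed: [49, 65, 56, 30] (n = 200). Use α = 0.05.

Expected: [50.0, 50.0, 50.0, 50.0]. χ² = 13.24. df = 3, critical = 7.815. Reject H₀.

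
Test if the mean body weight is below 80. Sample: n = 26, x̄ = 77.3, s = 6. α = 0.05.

t = (77.3 - 80)/(6/√26) = -2.295, df = 25. Critical t = -1.708. Reject H₀.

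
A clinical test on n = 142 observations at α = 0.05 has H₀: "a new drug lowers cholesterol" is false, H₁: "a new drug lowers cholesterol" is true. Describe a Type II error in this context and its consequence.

Type II error: failing to reject H₀ when it is false — concluding that a new drug lowers cholesterol is not supported when in fact it is. Consequence: shelving an effective drug — patients miss out on a treatment that would have helped.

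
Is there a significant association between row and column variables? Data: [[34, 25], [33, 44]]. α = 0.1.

χ² = 2.916. df = 1, critical = 2.706. Reject H₀. Variables are dependent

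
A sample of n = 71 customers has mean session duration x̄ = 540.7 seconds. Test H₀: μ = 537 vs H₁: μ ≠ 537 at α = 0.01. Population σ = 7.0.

z = (x̄ - μ₀)/(σ/√n) = (540.7 - 537)/(7.0/√71) = 4.454. Critical value: ±2.576. Since |4.454| > 2.576, Reject H₀.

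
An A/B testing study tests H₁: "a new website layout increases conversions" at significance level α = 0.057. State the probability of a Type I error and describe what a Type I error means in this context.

P(Type I error) = α = 0.057. A Type I error is rejecting H₀ when H₀ is actually true (false positive) — here, concluding that a new website layout increases conversions when in fact this is not the case. Consequence: rolling out a layout that doesn't actually help — wasted engineering effort.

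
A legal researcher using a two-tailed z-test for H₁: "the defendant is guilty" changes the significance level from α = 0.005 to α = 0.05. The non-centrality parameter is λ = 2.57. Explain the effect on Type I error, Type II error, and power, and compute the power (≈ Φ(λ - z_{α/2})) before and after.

Increasing α from 0.005 to 0.05:
• Type I error rate increases (α is the Type I rate by definition).
• Critical value moves from z_{α/2} = 2.807 to 1.96, so power = Φ(λ - z_{α/2}) goes from Φ(2.57 - 2.807) = 0.406 to Φ(2.57 - 1.96) = 0.729.
• Type II error rate β = 1 - power therefore decreases (0.594 → 0.271).
Appropriate when false negatives are costly — here, acquitting a guilty person.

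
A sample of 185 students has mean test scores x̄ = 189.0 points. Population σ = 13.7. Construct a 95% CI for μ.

CI = x̄ ± z*(σ/√n) = 189.0 ± 1.96(13.7/√185) = 189.0 ± 1.97 = (187.03, 190.97)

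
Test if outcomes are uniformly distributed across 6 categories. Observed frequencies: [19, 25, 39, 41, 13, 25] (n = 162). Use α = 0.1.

Expected = 27 each. χ² = Σ(O-E)²/E = 22.519. df = 5, critical value = 9.236. Reject H₀.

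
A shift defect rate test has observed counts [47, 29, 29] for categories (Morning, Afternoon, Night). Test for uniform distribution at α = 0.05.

Expected = 35 each. χ² = Σ(O-E)²/E = 6.171. df = 2, critical value = 5.991. Reject H₀.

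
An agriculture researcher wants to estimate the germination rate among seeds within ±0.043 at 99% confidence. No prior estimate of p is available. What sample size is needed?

Conservative approach: use p = 0.5 (maximizes p(1-p) = 0.25). n = z²(0.25)/E² = 2.576²×0.25/0.043² = 897.2 → n = 898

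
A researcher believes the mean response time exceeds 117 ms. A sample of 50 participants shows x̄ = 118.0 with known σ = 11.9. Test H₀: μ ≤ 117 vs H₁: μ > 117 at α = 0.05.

z = 0.594. Critical value: 1.645. Fail to reject H₀.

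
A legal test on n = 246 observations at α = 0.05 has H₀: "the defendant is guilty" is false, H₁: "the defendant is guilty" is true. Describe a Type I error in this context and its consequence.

Type I error: rejecting H₀ when it is true — concluding that the defendant is guilty when in fact it is not. Consequence: convicting an innocent person.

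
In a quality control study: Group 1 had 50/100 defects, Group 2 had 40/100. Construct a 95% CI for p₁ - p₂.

p̂₁ = 0.5, p̂₂ = 0.4. Difference = 0.1. CI = (-0.037, 0.237)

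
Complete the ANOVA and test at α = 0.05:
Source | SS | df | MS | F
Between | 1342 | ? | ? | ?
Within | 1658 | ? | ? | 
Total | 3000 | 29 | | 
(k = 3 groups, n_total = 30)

df_between = 2, df_within = 27. MS_between = 671.0, MS_within = 61.41. F = 10.927, F_crit ≈ 3.354. Reject H₀.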